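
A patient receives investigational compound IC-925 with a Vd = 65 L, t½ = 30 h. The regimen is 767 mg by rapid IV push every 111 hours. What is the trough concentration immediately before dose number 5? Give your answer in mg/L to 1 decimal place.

f = (1/2)^(τ/t½) = (1/2)^(111/30) ≈ 0.0769.
C₀ = D/Vd = 767/65 ≈ 11.800 mg/L.
Before the 5th dose, 4 doses have been given. Superposition: Cmin = C₀·(f + f² + … + f^4).
≈ 11.800 × (0.0769 + 0.0059 + 0.0005 + 0.0000) ≈ 11.800 × 0.0833 ≈ 0.983 mg/L.

1.0 mg/L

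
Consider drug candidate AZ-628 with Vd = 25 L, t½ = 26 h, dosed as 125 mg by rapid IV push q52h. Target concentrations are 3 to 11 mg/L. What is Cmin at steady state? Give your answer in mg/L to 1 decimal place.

τ = 52 h = 2 half-lives, so f = (1/2)^2 = 0.25.
Accumulation ratio R = 1/(1 − f) = 1/0.75 = 4/3.
Single-dose peak C₀ = D/Vd = 125/25 = 5 mg/L.
Steady-state peak Cmax,ss = C₀·R = 5 × 4/3 ≈ 6.667 mg/L.
Steady-state trough Cmin,ss = Cmax,ss·f ≈ 6.667 × 0.25 ≈ 1.667 mg/L.
Trough 1.7 mg/L vs MEC 3 mg/L: subtherapeutic.

1.7 mg/L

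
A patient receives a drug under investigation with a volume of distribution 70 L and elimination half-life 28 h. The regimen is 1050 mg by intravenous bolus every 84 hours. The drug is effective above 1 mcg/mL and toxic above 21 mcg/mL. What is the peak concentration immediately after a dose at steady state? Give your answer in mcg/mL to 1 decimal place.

The dosing interval is 3 half-lives, so f = 2^(−3) = 0.125.
Accumulation ratio R = 1/(1 − f) = 1/0.875 = 8/7.
Single-dose peak C₀ = D/Vd = 1050/70 = 15 mcg/mL.
Steady-state peak Cmax,ss = C₀·R = 15 × 8/7 ≈ 17.143 mcg/mL.
Peak 17.1 mcg/mL vs MTC 21 mcg/mL: below toxic threshold.

17.1 mcg/mL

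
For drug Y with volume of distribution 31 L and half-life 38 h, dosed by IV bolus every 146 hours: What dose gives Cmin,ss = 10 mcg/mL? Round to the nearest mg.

τ/t½ = 146/38 ≈ 3.8421, so f = (1/2)^(146/38) ≈ 0.069729.
Cmin,ss = (D/Vd)·f/(1−f), so D = Cmin,ss·Vd·(1−f)/f.
D = 10 × 31 × (1−f)/f ≈ 10 × 31 × 13.34124 ≈ 4135.78 mg.

4136 mg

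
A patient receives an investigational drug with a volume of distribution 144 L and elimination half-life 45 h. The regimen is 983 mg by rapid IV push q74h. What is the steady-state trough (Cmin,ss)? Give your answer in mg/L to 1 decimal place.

Over one 74-h interval, 74/45 ≈ 1.6444 half-lives elapse, leaving f ≈ 0.3199 of each dose.
Each bolus raises the concentration by D/Vd = 983/144 ≈ 6.826 mg/L.
Steady-state trough Cmin,ss = C₀·f/(1−f) ≈ 6.826 × 0.3199/0.6801 ≈ 3.211 mg/L.

3.2 mg/L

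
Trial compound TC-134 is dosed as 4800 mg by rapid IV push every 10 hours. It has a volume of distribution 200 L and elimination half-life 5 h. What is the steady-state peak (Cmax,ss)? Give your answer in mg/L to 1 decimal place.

The dosing interval is 2 half-lives, so f = 2^(−2) = 0.25.
Accumulation ratio R = 1/(1 − f) = 1/0.75 = 4/3.
Single-dose peak C₀ = D/Vd = 4800/200 = 24 mg/L.
Steady-state peak Cmax,ss = C₀·R = 24 × 4/3 ≈ 32.000 mg/L.

32.0 mg/L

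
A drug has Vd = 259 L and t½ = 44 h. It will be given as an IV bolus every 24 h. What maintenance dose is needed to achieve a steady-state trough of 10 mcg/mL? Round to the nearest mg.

1190 mg

τ/t½ = 24/44 ≈ 0.54545, so f = (1/2)^(24/44) ≈ 0.685175.
Cmin,ss = (D/Vd)·f/(1−f), so D = Cmin,ss·Vd·(1−f)/f.
D = 10 × 259 × (1−f)/f ≈ 10 × 259 × 0.45948 ≈ 1190.05 mg.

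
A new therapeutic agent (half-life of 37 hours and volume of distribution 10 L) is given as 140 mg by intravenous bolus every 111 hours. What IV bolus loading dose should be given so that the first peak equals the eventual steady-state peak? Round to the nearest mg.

160 mg

f = (1/2)^(111/37) ≈ 0.125000; accumulation ratio R = 1/(1−f) ≈ 1.14286.
Loading dose to hit Cmax,ss on first dose: D_load = D_maint·R ≈ 140 × 1.14286 ≈ 160.00 mg.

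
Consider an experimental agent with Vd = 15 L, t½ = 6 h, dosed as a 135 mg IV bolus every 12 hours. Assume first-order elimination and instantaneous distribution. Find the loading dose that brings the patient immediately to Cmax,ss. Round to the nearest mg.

180 mg

f = (1/2)^(12/6) ≈ 0.250000; accumulation ratio R = 1/(1−f) ≈ 1.33333.
Loading dose to hit Cmax,ss on first dose: D_load = D_maint·R ≈ 135 × 1.33333 ≈ 180.00 mg.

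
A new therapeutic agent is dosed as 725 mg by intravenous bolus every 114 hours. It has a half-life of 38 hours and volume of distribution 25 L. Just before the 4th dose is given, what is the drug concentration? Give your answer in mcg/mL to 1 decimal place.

f = (1/2)^(τ/t½) = (1/2)^(114/38) ≈ 0.1250.
C₀ = D/Vd = 725/25 ≈ 29.000 mcg/mL.
Before the 4th dose, 3 doses have been given. Superposition: Cmin = C₀·(f + f² + … + f^3).
≈ 29.000 × (0.1250 + 0.0156 + 0.0020) ≈ 29.000 × 0.1426 ≈ 4.135 mcg/mL.

4.1 mcg/mL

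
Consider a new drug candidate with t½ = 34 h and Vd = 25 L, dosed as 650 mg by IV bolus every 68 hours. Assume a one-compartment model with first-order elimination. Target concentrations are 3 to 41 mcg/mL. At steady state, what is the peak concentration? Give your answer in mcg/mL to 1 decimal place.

τ = 68 h = 2 half-lives, so f = (1/2)^2 = 0.25.
At steady state, R = 1/(1 − 0.25) = 4/3.
Single-dose peak C₀ = D/Vd = 650/25 = 26 mcg/mL.
Steady-state peak Cmax,ss = C₀·R = 26 × 4/3 ≈ 34.667 mcg/mL.
Peak 34.7 mcg/mL vs MTC 41 mcg/mL: below toxic threshold.

34.7 mcg/mL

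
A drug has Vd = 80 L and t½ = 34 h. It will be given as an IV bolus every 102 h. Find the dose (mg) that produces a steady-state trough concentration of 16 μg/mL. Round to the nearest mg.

τ/t½ = 102/34 ≈ 3, so f = (1/2)^(102/34) ≈ 0.125000.
Cmin,ss = (D/Vd)·f/(1−f), so D = Cmin,ss·Vd·(1−f)/f.
D = 16 × 80 × (1−f)/f ≈ 16 × 80 × 7.00000 ≈ 8960.00 mg.

8960 mg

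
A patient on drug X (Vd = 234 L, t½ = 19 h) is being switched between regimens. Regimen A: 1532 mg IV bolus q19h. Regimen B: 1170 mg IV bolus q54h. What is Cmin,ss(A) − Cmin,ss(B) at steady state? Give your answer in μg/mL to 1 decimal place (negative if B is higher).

5.7 μg/mL

Regimen A: f = (1/2)^(19/19) ≈ 0.5000; Cmin,ss = (1532/234)·f/(1−f) ≈ 6.547 μg/mL.
Regimen B: f = (1/2)^(54/19) ≈ 0.1395; Cmin,ss = (1170/234)·f/(1−f) ≈ 0.811 μg/mL.
Difference ≈ 6.547 − 0.811 ≈ 5.736 μg/mL.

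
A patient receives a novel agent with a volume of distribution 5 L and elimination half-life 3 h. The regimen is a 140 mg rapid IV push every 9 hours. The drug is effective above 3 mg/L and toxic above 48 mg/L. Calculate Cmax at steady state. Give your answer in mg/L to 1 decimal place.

32.0 mg/L

τ = 9 h = 3 half-lives, so f = (1/2)^3 = 0.125.
At steady state, R = 1/(1 − 0.125) = 8/7.
Single-dose peak C₀ = D/Vd = 140/5 = 28 mg/L.
Steady-state peak Cmax,ss = C₀·R = 28 × 8/7 ≈ 32.000 mg/L.
Peak 32.0 mg/L vs MTC 48 mg/L: below toxic threshold.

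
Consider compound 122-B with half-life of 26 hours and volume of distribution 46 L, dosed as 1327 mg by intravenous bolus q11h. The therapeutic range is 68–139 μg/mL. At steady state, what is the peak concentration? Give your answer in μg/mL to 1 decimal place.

k = ln2/t½ = ln2/26 ≈ 0.026660 h⁻¹; fraction remaining f = e^(−kτ) = e^(−0.026660×11) ≈ 0.7458.
At steady state, accumulation factor R = 1/(1 − e^(−kτ)) ≈ 3.9339.
Each bolus raises the concentration by D/Vd = 1327/46 ≈ 28.848 μg/mL.
Cmax,ss = C₀/(1 − f) ≈ 28.848/0.2542 ≈ 113.485 μg/mL.
Peak 113.5 μg/mL vs MTC 139 μg/mL: below toxic threshold.

113.5 μg/mL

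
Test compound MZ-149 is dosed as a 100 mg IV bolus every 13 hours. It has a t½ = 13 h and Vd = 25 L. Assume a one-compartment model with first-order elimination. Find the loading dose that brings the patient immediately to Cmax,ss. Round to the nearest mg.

f = (1/2)^(13/13) ≈ 0.500000; accumulation ratio R = 1/(1−f) ≈ 2.00000.
Loading dose to hit Cmax,ss on first dose: D_load = D_maint·R ≈ 100 × 2.00000 ≈ 200.00 mg.

200 mg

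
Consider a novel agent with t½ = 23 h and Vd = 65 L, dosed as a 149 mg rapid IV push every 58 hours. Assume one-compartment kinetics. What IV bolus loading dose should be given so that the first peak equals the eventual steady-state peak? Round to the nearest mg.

180 mg

f = (1/2)^(58/23) ≈ 0.174133; accumulation ratio R = 1/(1−f) ≈ 1.21085.
Loading dose to hit Cmax,ss on first dose: D_load = D_maint·R ≈ 149 × 1.21085 ≈ 180.42 mg.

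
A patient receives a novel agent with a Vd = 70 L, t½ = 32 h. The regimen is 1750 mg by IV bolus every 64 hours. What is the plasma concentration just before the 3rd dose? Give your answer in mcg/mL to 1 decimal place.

f = (1/2)^(τ/t½) = (1/2)^(64/32) ≈ 0.2500.
C₀ = D/Vd = 1750/70 ≈ 25.000 mcg/mL.
Before the 3rd dose, 2 doses have been given. Superposition: Cmin = C₀·(f + f²).
≈ 25.000 × (0.2500 + 0.0625) ≈ 25.000 × 0.3125 ≈ 7.812 mcg/mL.

7.8 mcg/mL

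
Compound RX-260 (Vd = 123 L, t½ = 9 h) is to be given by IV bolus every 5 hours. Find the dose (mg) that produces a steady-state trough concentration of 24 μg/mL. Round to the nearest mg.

1387 mg

τ/t½ = 5/9 ≈ 0.55556, so f = (1/2)^(5/9) ≈ 0.680395.
Cmin,ss = (D/Vd)·f/(1−f), so D = Cmin,ss·Vd·(1−f)/f.
D = 24 × 123 × (1−f)/f ≈ 24 × 123 × 0.46973 ≈ 1386.64 mg.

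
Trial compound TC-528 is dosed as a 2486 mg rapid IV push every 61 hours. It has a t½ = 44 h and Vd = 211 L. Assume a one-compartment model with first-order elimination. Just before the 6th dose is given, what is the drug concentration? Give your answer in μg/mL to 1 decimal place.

7.2 μg/mL

f = (1/2)^(τ/t½) = (1/2)^(61/44) ≈ 0.3825.
C₀ = D/Vd = 2486/211 ≈ 11.782 μg/mL.
Before the 6th dose, 5 doses have been given. Superposition: Cmin = C₀·(f + f² + … + f^5).
≈ 11.782 × (0.3825 + 0.1463 + 0.0560 + 0.0214 + 0.0082) ≈ 11.782 × 0.6144 ≈ 7.239 μg/mL.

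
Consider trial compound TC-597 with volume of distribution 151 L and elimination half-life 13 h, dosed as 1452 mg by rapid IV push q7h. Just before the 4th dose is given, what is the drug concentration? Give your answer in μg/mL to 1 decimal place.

14.3 μg/mL

f = (1/2)^(τ/t½) = (1/2)^(7/13) ≈ 0.6885.
C₀ = D/Vd = 1452/151 ≈ 9.616 μg/mL.
Before the 4th dose, 3 doses have been given. Superposition: Cmin = C₀·(f + f² + … + f^3).
≈ 9.616 × (0.6885 + 0.4740 + 0.3264) ≈ 9.616 × 1.4889 ≈ 14.317 μg/mL.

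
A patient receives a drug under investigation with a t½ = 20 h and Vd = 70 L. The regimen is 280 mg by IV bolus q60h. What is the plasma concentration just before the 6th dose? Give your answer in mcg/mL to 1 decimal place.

f = (1/2)^(τ/t½) = (1/2)^(60/20) ≈ 0.1250.
C₀ = D/Vd = 280/70 ≈ 4.000 mcg/mL.
Before the 6th dose, 5 doses have been given. Superposition: Cmin = C₀·(f + f² + … + f^5).
≈ 4.000 × (0.1250 + 0.0156 + 0.0020 + 0.0002 + 0.0000) ≈ 4.000 × 0.1428 ≈ 0.571 mcg/mL.

0.6 mcg/mL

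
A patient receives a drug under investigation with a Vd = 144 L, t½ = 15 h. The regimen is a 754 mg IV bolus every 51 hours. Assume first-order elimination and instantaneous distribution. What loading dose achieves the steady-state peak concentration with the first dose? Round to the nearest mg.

833 mg

f = (1/2)^(51/15) ≈ 0.094732; accumulation ratio R = 1/(1−f) ≈ 1.10465.
Loading dose to hit Cmax,ss on first dose: D_load = D_maint·R ≈ 754 × 1.10465 ≈ 832.91 mg.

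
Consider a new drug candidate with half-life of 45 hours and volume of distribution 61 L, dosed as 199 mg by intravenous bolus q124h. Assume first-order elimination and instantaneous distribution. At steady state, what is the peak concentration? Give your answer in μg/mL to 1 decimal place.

τ/t½ = 124/45 ≈ 2.7556, so fraction remaining f = (1/2)^(124/45) ≈ 0.1481.
At steady state, accumulation factor R = 1/(1 − e^(−kτ)) ≈ 1.1738.
Single-dose peak C₀ = D/Vd = 199/61 ≈ 3.262 μg/mL.
Steady-state peak Cmax,ss = C₀·R ≈ 3.262 × 1.1738 ≈ 3.829 μg/mL.

3.8 μg/mL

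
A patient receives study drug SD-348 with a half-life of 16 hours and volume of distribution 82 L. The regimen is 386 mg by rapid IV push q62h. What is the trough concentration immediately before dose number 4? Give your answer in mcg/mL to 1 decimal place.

f = (1/2)^(τ/t½) = (1/2)^(62/16) ≈ 0.0682.
C₀ = D/Vd = 386/82 ≈ 4.707 mcg/mL.
Before the 4th dose, 3 doses have been given. Superposition: Cmin = C₀·(f + f² + … + f^3).
≈ 4.707 × (0.0682 + 0.0047 + 0.0003) ≈ 4.707 × 0.0732 ≈ 0.345 mcg/mL.

0.3 mcg/mL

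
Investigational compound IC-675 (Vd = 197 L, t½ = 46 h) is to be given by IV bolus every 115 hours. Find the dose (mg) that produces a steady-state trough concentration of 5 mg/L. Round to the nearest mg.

τ/t½ = 115/46 ≈ 2.5, so f = (1/2)^(115/46) ≈ 0.176777.
Cmin,ss = (D/Vd)·f/(1−f), so D = Cmin,ss·Vd·(1−f)/f.
D = 5 × 197 × (1−f)/f ≈ 5 × 197 × 4.65684 ≈ 4586.99 mg.

4587 mg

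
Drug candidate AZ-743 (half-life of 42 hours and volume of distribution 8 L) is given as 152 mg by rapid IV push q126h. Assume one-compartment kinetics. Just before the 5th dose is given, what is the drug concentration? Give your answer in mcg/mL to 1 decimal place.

2.7 mcg/mL

f = (1/2)^(τ/t½) = (1/2)^(126/42) ≈ 0.1250.
C₀ = D/Vd = 152/8 ≈ 19.000 mcg/mL.
Before the 5th dose, 4 doses have been given. Superposition: Cmin = C₀·(f + f² + … + f^4).
≈ 19.000 × (0.1250 + 0.0156 + 0.0020 + 0.0002) ≈ 19.000 × 0.1428 ≈ 2.713 mcg/mL.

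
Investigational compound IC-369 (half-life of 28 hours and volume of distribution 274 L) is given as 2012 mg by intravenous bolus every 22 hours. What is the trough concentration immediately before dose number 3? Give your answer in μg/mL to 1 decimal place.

6.7 μg/mL

f = (1/2)^(τ/t½) = (1/2)^(22/28) ≈ 0.5801.
C₀ = D/Vd = 2012/274 ≈ 7.343 μg/mL.
Before the 3rd dose, 2 doses have been given. Superposition: Cmin = C₀·(f + f²).
≈ 7.343 × (0.5801 + 0.3365) ≈ 7.343 × 0.9166 ≈ 6.731 μg/mL.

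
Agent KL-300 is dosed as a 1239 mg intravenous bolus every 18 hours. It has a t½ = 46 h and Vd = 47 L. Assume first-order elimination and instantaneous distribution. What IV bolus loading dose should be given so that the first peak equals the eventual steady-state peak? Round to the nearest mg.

f = (1/2)^(18/46) ≈ 0.762440; accumulation ratio R = 1/(1−f) ≈ 4.20946.
Loading dose to hit Cmax,ss on first dose: D_load = D_maint·R ≈ 1239 × 4.20946 ≈ 5215.52 mg.

5216 mg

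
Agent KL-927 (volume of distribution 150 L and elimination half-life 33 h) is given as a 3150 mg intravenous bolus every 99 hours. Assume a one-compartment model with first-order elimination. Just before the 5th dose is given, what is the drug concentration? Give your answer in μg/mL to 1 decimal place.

f = (1/2)^(τ/t½) = (1/2)^(99/33) ≈ 0.1250.
C₀ = D/Vd = 3150/150 ≈ 21.000 μg/mL.
Before the 5th dose, 4 doses have been given. Superposition: Cmin = C₀·(f + f² + … + f^4).
≈ 21.000 × (0.1250 + 0.0156 + 0.0020 + 0.0002) ≈ 21.000 × 0.1428 ≈ 2.999 μg/mL.

3.0 μg/mL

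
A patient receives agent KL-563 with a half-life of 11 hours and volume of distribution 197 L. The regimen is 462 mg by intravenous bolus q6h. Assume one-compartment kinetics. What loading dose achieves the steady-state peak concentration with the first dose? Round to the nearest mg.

1467 mg

f = (1/2)^(6/11) ≈ 0.685175; accumulation ratio R = 1/(1−f) ≈ 3.17637.
Loading dose to hit Cmax,ss on first dose: D_load = D_maint·R ≈ 462 × 3.17637 ≈ 1467.48 mg.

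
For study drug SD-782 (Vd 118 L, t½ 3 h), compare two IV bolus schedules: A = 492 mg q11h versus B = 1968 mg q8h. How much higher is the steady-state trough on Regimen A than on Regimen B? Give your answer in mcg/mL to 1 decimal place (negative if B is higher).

Regimen A: f = (1/2)^(11/3) ≈ 0.0787; Cmin,ss = (492/118)·f/(1−f) ≈ 0.356 mcg/mL.
Regimen B: f = (1/2)^(8/3) ≈ 0.1575; Cmin,ss = (1968/118)·f/(1−f) ≈ 3.118 mcg/mL.
Difference ≈ 0.356 − 3.118 ≈ -2.762 mcg/mL.

-2.8 mcg/mL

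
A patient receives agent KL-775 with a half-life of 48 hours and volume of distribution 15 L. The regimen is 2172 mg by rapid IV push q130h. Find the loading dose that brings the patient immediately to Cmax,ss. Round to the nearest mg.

f = (1/2)^(130/48) ≈ 0.153007; accumulation ratio R = 1/(1−f) ≈ 1.18065.
Loading dose to hit Cmax,ss on first dose: D_load = D_maint·R ≈ 2172 × 1.18065 ≈ 2564.37 mg.

2564 mg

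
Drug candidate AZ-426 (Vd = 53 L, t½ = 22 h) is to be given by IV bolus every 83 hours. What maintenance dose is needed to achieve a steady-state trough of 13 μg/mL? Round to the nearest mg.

τ/t½ = 83/22 ≈ 3.7727, so f = (1/2)^(83/22) ≈ 0.073164.
Cmin,ss = (D/Vd)·f/(1−f), so D = Cmin,ss·Vd·(1−f)/f.
D = 13 × 53 × (1−f)/f ≈ 13 × 53 × 12.66792 ≈ 8728.20 mg.

8728 mg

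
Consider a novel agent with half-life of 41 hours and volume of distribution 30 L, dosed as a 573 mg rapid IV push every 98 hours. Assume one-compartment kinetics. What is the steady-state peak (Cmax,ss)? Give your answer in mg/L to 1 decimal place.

23.6 mg/L

k = ln2/t½ = ln2/41 ≈ 0.016906 h⁻¹; fraction remaining f = e^(−kτ) = e^(−0.016906×98) ≈ 0.1908.
At steady state, accumulation factor R = 1/(1 − e^(−kτ)) ≈ 1.2358.
Single-dose peak C₀ = D/Vd = 573/30 ≈ 19.100 mg/L.
Steady-state peak Cmax,ss = C₀·R ≈ 19.100 × 1.2358 ≈ 23.604 mg/L.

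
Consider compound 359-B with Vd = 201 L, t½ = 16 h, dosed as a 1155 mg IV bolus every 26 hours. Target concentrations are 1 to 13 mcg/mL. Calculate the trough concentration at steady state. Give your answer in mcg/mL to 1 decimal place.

2.8 mcg/mL

Over one 26-h interval, 26/16 ≈ 1.625 half-lives elapse, leaving f ≈ 0.3242 of each dose.
At steady state, accumulation factor R = 1/(1 − e^(−kτ)) ≈ 1.4797.
Each bolus raises the concentration by D/Vd = 1155/201 ≈ 5.746 mcg/mL.
Steady-state peak Cmax,ss = C₀·R ≈ 5.746 × 1.4797 ≈ 8.502 mcg/mL.
One interval later, Cmin,ss = Cmax,ss·e^(−kτ) ≈ 8.502 × 0.3242 ≈ 2.756 mcg/mL.
Trough 2.8 mcg/mL vs MEC 1 mcg/mL: adequate.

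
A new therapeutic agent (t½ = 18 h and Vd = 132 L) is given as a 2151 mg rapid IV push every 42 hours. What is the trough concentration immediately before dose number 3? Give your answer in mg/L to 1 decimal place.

f = (1/2)^(τ/t½) = (1/2)^(42/18) ≈ 0.1984.
C₀ = D/Vd = 2151/132 ≈ 16.295 mg/L.
Before the 3rd dose, 2 doses have been given. Superposition: Cmin = C₀·(f + f²).
≈ 16.295 × (0.1984 + 0.0394) ≈ 16.295 × 0.2378 ≈ 3.875 mg/L.

3.9 mg/L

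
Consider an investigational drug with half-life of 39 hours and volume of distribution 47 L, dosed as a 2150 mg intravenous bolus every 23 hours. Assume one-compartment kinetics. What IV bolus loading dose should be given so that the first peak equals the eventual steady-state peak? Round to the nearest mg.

f = (1/2)^(23/39) ≈ 0.664461; accumulation ratio R = 1/(1−f) ≈ 2.98028.
Loading dose to hit Cmax,ss on first dose: D_load = D_maint·R ≈ 2150 × 2.98028 ≈ 6407.60 mg.

6408 mg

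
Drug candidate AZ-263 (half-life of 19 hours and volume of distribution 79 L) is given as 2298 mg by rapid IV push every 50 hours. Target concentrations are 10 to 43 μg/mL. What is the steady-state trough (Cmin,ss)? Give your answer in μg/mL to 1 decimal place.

Over one 50-h interval, 50/19 ≈ 2.6316 half-lives elapse, leaving f ≈ 0.1614 of each dose.
Each bolus raises the concentration by D/Vd = 2298/79 ≈ 29.089 μg/mL.
Steady-state trough Cmin,ss = C₀·f/(1−f) ≈ 29.089 × 0.1614/0.8386 ≈ 5.599 μg/mL.
Trough 5.6 μg/mL vs MEC 10 μg/mL: subtherapeutic.

5.6 μg/mL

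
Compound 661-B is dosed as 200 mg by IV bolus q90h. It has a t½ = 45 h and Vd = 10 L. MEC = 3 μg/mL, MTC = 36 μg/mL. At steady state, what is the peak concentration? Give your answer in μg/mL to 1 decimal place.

τ = 90 h = 2 half-lives, so f = (1/2)^2 = 0.25.
Accumulation ratio R = 1/(1 − f) = 1/0.75 = 4/3.
Single-dose peak C₀ = D/Vd = 200/10 = 20 μg/mL.
Steady-state peak Cmax,ss = C₀·R = 20 × 4/3 ≈ 26.667 μg/mL.
Peak 26.7 μg/mL vs MTC 36 μg/mL: below toxic threshold.

26.7 μg/mL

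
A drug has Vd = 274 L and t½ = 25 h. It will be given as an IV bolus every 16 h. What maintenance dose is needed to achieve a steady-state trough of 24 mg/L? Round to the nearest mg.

τ/t½ = 16/25 ≈ 0.64, so f = (1/2)^(16/25) ≈ 0.641713.
Cmin,ss = (D/Vd)·f/(1−f), so D = Cmin,ss·Vd·(1−f)/f.
D = 24 × 274 × (1−f)/f ≈ 24 × 274 × 0.55833 ≈ 3671.58 mg.

3672 mg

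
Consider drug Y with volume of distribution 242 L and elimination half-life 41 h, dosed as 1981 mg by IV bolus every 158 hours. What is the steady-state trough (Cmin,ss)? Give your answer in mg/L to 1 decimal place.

τ/t½ = 158/41 ≈ 3.8537, so fraction remaining f = (1/2)^(158/41) ≈ 0.0692.
Each bolus raises the concentration by D/Vd = 1981/242 ≈ 8.186 mg/L.
Steady-state trough Cmin,ss = C₀·f/(1−f) ≈ 8.186 × 0.0692/0.9308 ≈ 0.609 mg/L.

0.6 mg/L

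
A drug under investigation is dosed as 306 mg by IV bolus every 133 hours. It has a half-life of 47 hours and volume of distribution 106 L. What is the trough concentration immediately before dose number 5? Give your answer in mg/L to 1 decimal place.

0.5 mg/L

f = (1/2)^(τ/t½) = (1/2)^(133/47) ≈ 0.1407.
C₀ = D/Vd = 306/106 ≈ 2.887 mg/L.
Before the 5th dose, 4 doses have been given. Superposition: Cmin = C₀·(f + f² + … + f^4).
≈ 2.887 × (0.1407 + 0.0198 + 0.0028 + 0.0004) ≈ 2.887 × 0.1637 ≈ 0.473 mg/L.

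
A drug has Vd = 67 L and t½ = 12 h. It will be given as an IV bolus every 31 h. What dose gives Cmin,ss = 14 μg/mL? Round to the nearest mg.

4684 mg

τ/t½ = 31/12 ≈ 2.5833, so f = (1/2)^(31/12) ≈ 0.166855.
Cmin,ss = (D/Vd)·f/(1−f), so D = Cmin,ss·Vd·(1−f)/f.
D = 14 × 67 × (1−f)/f ≈ 14 × 67 × 4.99323 ≈ 4683.65 mg.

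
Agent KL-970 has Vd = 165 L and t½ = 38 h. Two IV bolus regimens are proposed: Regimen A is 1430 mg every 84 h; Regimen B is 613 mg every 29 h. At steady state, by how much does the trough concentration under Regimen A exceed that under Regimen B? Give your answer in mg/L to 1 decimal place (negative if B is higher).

Regimen A: f = (1/2)^(84/38) ≈ 0.2161; Cmin,ss = (1430/165)·f/(1−f) ≈ 2.389 mg/L.
Regimen B: f = (1/2)^(29/38) ≈ 0.5892; Cmin,ss = (613/165)·f/(1−f) ≈ 5.329 mg/L.
Difference ≈ 2.389 − 5.329 ≈ -2.940 mg/L.

-2.9 mg/L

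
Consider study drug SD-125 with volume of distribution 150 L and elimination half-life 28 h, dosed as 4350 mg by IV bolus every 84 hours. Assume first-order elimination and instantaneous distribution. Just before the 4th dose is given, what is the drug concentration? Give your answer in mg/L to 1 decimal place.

4.1 mg/L

f = (1/2)^(τ/t½) = (1/2)^(84/28) ≈ 0.1250.
C₀ = D/Vd = 4350/150 ≈ 29.000 mg/L.
Before the 4th dose, 3 doses have been given. Superposition: Cmin = C₀·(f + f² + … + f^3).
≈ 29.000 × (0.1250 + 0.0156 + 0.0020) ≈ 29.000 × 0.1426 ≈ 4.135 mg/L.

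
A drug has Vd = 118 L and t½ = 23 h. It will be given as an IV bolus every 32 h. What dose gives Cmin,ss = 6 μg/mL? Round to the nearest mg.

1149 mg

τ/t½ = 32/23 ≈ 1.3913, so f = (1/2)^(32/23) ≈ 0.381220.
Cmin,ss = (D/Vd)·f/(1−f), so D = Cmin,ss·Vd·(1−f)/f.
D = 6 × 118 × (1−f)/f ≈ 6 × 118 × 1.62316 ≈ 1149.20 mg.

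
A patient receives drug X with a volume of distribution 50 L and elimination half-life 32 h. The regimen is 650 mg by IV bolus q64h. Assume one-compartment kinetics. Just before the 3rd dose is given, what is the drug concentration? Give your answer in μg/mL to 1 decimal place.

4.1 μg/mL

f = (1/2)^(τ/t½) = (1/2)^(64/32) ≈ 0.2500.
C₀ = D/Vd = 650/50 ≈ 13.000 μg/mL.
Before the 3rd dose, 2 doses have been given. Superposition: Cmin = C₀·(f + f²).
≈ 13.000 × (0.2500 + 0.0625) ≈ 13.000 × 0.3125 ≈ 4.062 μg/mL.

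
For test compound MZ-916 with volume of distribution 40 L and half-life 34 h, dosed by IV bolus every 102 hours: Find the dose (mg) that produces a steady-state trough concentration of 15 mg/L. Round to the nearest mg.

τ/t½ = 102/34 ≈ 3, so f = (1/2)^(102/34) ≈ 0.125000.
Cmin,ss = (D/Vd)·f/(1−f), so D = Cmin,ss·Vd·(1−f)/f.
D = 15 × 40 × (1−f)/f ≈ 15 × 40 × 7.00000 ≈ 4200.00 mg.

4200 mg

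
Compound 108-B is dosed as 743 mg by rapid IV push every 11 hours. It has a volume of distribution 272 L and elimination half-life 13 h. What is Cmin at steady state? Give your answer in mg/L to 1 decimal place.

3.4 mg/L

τ/t½ = 11/13 ≈ 0.84615, so fraction remaining f = (1/2)^(11/13) ≈ 0.5563.
Accumulation ratio R = 1/(1 − f) ≈ 1/0.4437 ≈ 2.2538.
Single-dose peak C₀ = D/Vd = 743/272 ≈ 2.732 mg/L.
Cmax,ss = C₀/(1 − f) ≈ 2.732/0.4437 ≈ 6.157 mg/L.
One interval later, Cmin,ss = Cmax,ss·e^(−kτ) ≈ 6.157 × 0.5563 ≈ 3.425 mg/L.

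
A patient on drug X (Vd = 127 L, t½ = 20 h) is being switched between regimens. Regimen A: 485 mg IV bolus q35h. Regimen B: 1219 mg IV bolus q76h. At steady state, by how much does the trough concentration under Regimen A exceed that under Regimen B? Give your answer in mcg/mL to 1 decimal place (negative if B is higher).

0.9 mcg/mL

Regimen A: f = (1/2)^(35/20) ≈ 0.2973; Cmin,ss = (485/127)·f/(1−f) ≈ 1.616 mcg/mL.
Regimen B: f = (1/2)^(76/20) ≈ 0.0718; Cmin,ss = (1219/127)·f/(1−f) ≈ 0.742 mcg/mL.
Difference ≈ 1.616 − 0.742 ≈ 0.874 mcg/mL.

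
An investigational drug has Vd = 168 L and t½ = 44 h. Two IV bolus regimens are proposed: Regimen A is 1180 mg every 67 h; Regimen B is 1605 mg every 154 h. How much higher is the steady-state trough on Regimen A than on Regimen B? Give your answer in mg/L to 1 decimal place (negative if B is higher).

2.8 mg/L

Regimen A: f = (1/2)^(67/44) ≈ 0.3480; Cmin,ss = (1180/168)·f/(1−f) ≈ 3.749 mg/L.
Regimen B: f = (1/2)^(154/44) ≈ 0.0884; Cmin,ss = (1605/168)·f/(1−f) ≈ 0.926 mg/L.
Difference ≈ 3.749 − 0.926 ≈ 2.823 mg/L.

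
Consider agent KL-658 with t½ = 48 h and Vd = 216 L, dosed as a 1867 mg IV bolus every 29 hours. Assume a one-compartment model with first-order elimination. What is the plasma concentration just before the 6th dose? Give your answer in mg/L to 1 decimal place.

14.6 mg/L

f = (1/2)^(τ/t½) = (1/2)^(29/48) ≈ 0.6579.
C₀ = D/Vd = 1867/216 ≈ 8.644 mg/L.
Before the 6th dose, 5 doses have been given. Superposition: Cmin = C₀·(f + f² + … + f^5).
≈ 8.644 × (0.6579 + 0.4328 + 0.2848 + 0.1873 + 0.1233) ≈ 8.644 × 1.6861 ≈ 14.575 mg/L.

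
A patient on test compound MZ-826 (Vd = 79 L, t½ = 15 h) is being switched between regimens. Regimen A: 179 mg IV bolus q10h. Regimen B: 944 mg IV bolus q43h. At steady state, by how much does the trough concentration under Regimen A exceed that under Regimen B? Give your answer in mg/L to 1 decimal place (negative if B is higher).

2.0 mg/L

Regimen A: f = (1/2)^(10/15) ≈ 0.6300; Cmin,ss = (179/79)·f/(1−f) ≈ 3.858 mg/L.
Regimen B: f = (1/2)^(43/15) ≈ 0.1371; Cmin,ss = (944/79)·f/(1−f) ≈ 1.899 mg/L.
Difference ≈ 3.858 − 1.899 ≈ 1.959 mg/L.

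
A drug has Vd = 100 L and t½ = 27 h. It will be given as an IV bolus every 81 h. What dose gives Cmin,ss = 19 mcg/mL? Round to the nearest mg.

13300 mg

τ/t½ = 81/27 ≈ 3, so f = (1/2)^(81/27) ≈ 0.125000.
Cmin,ss = (D/Vd)·f/(1−f), so D = Cmin,ss·Vd·(1−f)/f.
D = 19 × 100 × (1−f)/f ≈ 19 × 100 × 7.00000 ≈ 13300.00 mg.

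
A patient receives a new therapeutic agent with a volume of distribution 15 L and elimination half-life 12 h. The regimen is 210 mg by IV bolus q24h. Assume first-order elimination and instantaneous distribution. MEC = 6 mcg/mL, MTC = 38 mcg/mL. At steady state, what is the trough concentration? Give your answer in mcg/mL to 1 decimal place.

τ = 24 h = 2 half-lives, so f = (1/2)^2 = 0.25.
At steady state, R = 1/(1 − 0.25) = 4/3.
Single-dose peak C₀ = D/Vd = 210/15 = 14 mcg/mL.
Steady-state peak Cmax,ss = C₀·R = 14 × 4/3 ≈ 18.667 mcg/mL.
Steady-state trough Cmin,ss = Cmax,ss·f ≈ 18.667 × 0.25 ≈ 4.667 mcg/mL.
Trough 4.7 mcg/mL vs MEC 6 mcg/mL: subtherapeutic.

4.7 mcg/mL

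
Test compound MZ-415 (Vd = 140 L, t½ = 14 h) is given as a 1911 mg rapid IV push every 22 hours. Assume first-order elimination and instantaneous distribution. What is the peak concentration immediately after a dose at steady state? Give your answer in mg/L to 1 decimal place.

Over one 22-h interval, 22/14 ≈ 1.5714 half-lives elapse, leaving f ≈ 0.3365 of each dose.
At steady state, accumulation factor R = 1/(1 − e^(−kτ)) ≈ 1.5072.
Single-dose peak C₀ = D/Vd = 1911/140 ≈ 13.650 mg/L.
Steady-state peak Cmax,ss = C₀·R ≈ 13.650 × 1.5072 ≈ 20.573 mg/L.

20.6 mg/L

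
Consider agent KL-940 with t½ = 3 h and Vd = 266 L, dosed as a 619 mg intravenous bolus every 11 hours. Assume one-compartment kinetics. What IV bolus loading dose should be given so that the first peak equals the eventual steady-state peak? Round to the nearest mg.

f = (1/2)^(11/3) ≈ 0.078745; accumulation ratio R = 1/(1−f) ≈ 1.08548.
Loading dose to hit Cmax,ss on first dose: D_load = D_maint·R ≈ 619 × 1.08548 ≈ 671.91 mg.

672 mg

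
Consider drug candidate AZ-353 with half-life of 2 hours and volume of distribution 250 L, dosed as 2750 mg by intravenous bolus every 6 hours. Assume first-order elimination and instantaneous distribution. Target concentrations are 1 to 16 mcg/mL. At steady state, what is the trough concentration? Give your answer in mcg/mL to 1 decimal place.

1.6 mcg/mL

τ = 6 h = 3 half-lives, so f = (1/2)^3 = 0.125.
At steady state, R = 1/(1 − 0.125) = 8/7.
Single-dose peak C₀ = D/Vd = 2750/250 = 11 mcg/mL.
Steady-state peak Cmax,ss = C₀·R = 11 × 8/7 ≈ 12.571 mcg/mL.
Steady-state trough Cmin,ss = Cmax,ss·f ≈ 12.571 × 0.125 ≈ 1.571 mcg/mL.
Trough 1.6 mcg/mL vs MEC 1 mcg/mL: adequate.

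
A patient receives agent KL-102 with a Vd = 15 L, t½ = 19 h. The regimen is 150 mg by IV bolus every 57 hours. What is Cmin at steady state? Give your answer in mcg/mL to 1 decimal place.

1.4 mcg/mL

τ = 57 h = 3 half-lives, so f = (1/2)^3 = 0.125.
Accumulation ratio R = 1/(1 − f) = 1/0.875 = 8/7.
Single-dose peak C₀ = D/Vd = 150/15 = 10 mcg/mL.
Steady-state peak Cmax,ss = C₀·R = 10 × 8/7 ≈ 11.429 mcg/mL.
Steady-state trough Cmin,ss = Cmax,ss·f ≈ 11.429 × 0.125 ≈ 1.429 mcg/mL.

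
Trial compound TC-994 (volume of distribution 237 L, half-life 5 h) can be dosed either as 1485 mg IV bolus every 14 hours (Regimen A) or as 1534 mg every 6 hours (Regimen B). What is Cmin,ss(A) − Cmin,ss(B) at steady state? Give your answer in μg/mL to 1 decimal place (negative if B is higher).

-3.9 μg/mL

Regimen A: f = (1/2)^(14/5) ≈ 0.1436; Cmin,ss = (1485/237)·f/(1−f) ≈ 1.051 μg/mL.
Regimen B: f = (1/2)^(6/5) ≈ 0.4353; Cmin,ss = (1534/237)·f/(1−f) ≈ 4.989 μg/mL.
Difference ≈ 1.051 − 4.989 ≈ -3.938 μg/mL.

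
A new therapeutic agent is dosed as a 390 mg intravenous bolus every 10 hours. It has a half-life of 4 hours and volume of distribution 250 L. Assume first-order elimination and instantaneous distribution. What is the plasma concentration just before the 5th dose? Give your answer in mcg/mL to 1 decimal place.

f = (1/2)^(τ/t½) = (1/2)^(10/4) ≈ 0.1768.
C₀ = D/Vd = 390/250 ≈ 1.560 mcg/mL.
Before the 5th dose, 4 doses have been given. Superposition: Cmin = C₀·(f + f² + … + f^4).
≈ 1.560 × (0.1768 + 0.0313 + 0.0055 + 0.0010) ≈ 1.560 × 0.2146 ≈ 0.335 mcg/mL.

0.3 mcg/mL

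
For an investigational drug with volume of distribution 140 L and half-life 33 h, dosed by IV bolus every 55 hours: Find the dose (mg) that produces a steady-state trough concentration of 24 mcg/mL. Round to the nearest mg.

7307 mg

τ/t½ = 55/33 ≈ 1.6667, so f = (1/2)^(55/33) ≈ 0.314980.
Cmin,ss = (D/Vd)·f/(1−f), so D = Cmin,ss·Vd·(1−f)/f.
D = 24 × 140 × (1−f)/f ≈ 24 × 140 × 2.17480 ≈ 7307.33 mg.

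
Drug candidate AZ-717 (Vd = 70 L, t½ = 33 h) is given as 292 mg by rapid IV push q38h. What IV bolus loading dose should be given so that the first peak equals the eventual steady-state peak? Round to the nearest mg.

f = (1/2)^(38/33) ≈ 0.450152; accumulation ratio R = 1/(1−f) ≈ 1.81868.
Loading dose to hit Cmax,ss on first dose: D_load = D_maint·R ≈ 292 × 1.81868 ≈ 531.05 mg.

531 mg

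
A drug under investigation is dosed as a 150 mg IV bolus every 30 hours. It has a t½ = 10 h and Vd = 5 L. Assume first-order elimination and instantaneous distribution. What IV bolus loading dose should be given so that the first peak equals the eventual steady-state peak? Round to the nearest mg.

f = (1/2)^(30/10) ≈ 0.125000; accumulation ratio R = 1/(1−f) ≈ 1.14286.
Loading dose to hit Cmax,ss on first dose: D_load = D_maint·R ≈ 150 × 1.14286 ≈ 171.43 mg.

171 mg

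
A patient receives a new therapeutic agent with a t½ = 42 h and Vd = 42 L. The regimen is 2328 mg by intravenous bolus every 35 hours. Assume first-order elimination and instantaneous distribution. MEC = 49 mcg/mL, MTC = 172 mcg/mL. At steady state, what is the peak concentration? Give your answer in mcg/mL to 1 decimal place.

k = ln2/t½ = ln2/42 ≈ 0.016504 h⁻¹; fraction remaining f = e^(−kτ) = e^(−0.016504×35) ≈ 0.5612.
Accumulation ratio R = 1/(1 − f) ≈ 1/0.4388 ≈ 2.2789.
Each bolus raises the concentration by D/Vd = 2328/42 ≈ 55.429 mcg/mL.
Cmax,ss = C₀/(1 − f) ≈ 55.429/0.4388 ≈ 126.320 mcg/mL.
Peak 126.3 mcg/mL vs MTC 172 mcg/mL: below toxic threshold.

126.3 mcg/mL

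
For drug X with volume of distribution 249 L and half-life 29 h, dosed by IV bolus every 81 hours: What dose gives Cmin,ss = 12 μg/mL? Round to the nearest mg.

τ/t½ = 81/29 ≈ 2.7931, so f = (1/2)^(81/29) ≈ 0.144275.
Cmin,ss = (D/Vd)·f/(1−f), so D = Cmin,ss·Vd·(1−f)/f.
D = 12 × 249 × (1−f)/f ≈ 12 × 249 × 5.93121 ≈ 17722.46 mg.

17722 mg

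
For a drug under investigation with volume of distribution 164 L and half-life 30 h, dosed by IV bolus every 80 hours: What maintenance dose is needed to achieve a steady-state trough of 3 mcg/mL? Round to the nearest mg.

τ/t½ = 80/30 ≈ 2.6667, so f = (1/2)^(80/30) ≈ 0.157490.
Cmin,ss = (D/Vd)·f/(1−f), so D = Cmin,ss·Vd·(1−f)/f.
D = 3 × 164 × (1−f)/f ≈ 3 × 164 × 5.34961 ≈ 2632.01 mg.

2632 mg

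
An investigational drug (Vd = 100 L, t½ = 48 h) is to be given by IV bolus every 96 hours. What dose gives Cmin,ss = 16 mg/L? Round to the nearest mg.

4800 mg

τ/t½ = 96/48 ≈ 2, so f = (1/2)^(96/48) ≈ 0.250000.
Cmin,ss = (D/Vd)·f/(1−f), so D = Cmin,ss·Vd·(1−f)/f.
D = 16 × 100 × (1−f)/f ≈ 16 × 100 × 3.00000 ≈ 4800.00 mg.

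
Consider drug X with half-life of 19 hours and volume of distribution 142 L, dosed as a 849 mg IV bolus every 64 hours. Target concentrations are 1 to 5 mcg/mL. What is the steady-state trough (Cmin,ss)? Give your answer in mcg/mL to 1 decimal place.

0.6 mcg/mL

τ/t½ = 64/19 ≈ 3.3684, so fraction remaining f = (1/2)^(64/19) ≈ 0.0968.
Each bolus raises the concentration by D/Vd = 849/142 ≈ 5.979 mcg/mL.
Steady-state trough Cmin,ss = C₀·f/(1−f) ≈ 5.979 × 0.0968/0.9032 ≈ 0.641 mcg/mL.
Trough 0.6 mcg/mL vs MEC 1 mcg/mL: subtherapeutic.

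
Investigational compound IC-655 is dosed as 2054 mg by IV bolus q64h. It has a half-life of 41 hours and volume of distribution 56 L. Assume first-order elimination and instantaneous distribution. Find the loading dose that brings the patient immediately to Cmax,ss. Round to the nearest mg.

3107 mg

f = (1/2)^(64/41) ≈ 0.338922; accumulation ratio R = 1/(1−f) ≈ 1.51268.
Loading dose to hit Cmax,ss on first dose: D_load = D_maint·R ≈ 2054 × 1.51268 ≈ 3107.04 mg.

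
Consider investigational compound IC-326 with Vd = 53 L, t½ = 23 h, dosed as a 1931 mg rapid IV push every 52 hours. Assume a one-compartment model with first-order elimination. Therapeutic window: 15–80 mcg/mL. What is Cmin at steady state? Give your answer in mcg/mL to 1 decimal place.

τ/t½ = 52/23 ≈ 2.2609, so fraction remaining f = (1/2)^(52/23) ≈ 0.2086.
Single-dose peak C₀ = D/Vd = 1931/53 ≈ 36.434 mcg/mL.
Steady-state trough Cmin,ss = C₀·f/(1−f) ≈ 36.434 × 0.2086/0.7914 ≈ 9.603 mcg/mL.
Trough 9.6 mcg/mL vs MEC 15 mcg/mL: subtherapeutic.

9.6 mcg/mL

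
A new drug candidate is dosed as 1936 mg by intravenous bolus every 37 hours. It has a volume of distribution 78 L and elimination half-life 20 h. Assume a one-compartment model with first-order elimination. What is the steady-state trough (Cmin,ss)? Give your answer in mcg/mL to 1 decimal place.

9.5 mcg/mL

Over one 37-h interval, 37/20 ≈ 1.85 half-lives elapse, leaving f ≈ 0.2774 of each dose.
Accumulation ratio R = 1/(1 − f) ≈ 1/0.7226 ≈ 1.3839.
Each bolus raises the concentration by D/Vd = 1936/78 ≈ 24.821 mcg/mL.
Steady-state peak Cmax,ss = C₀·R ≈ 24.821 × 1.3839 ≈ 34.350 mcg/mL.
One interval later, Cmin,ss = Cmax,ss·e^(−kτ) ≈ 34.350 × 0.2774 ≈ 9.529 mcg/mL.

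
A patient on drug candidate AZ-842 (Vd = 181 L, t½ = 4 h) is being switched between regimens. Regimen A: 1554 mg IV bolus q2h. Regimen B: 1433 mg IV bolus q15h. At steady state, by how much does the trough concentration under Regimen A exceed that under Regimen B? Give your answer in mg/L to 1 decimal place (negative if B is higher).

20.1 mg/L

Regimen A: f = (1/2)^(2/4) ≈ 0.7071; Cmin,ss = (1554/181)·f/(1−f) ≈ 20.727 mg/L.
Regimen B: f = (1/2)^(15/4) ≈ 0.0743; Cmin,ss = (1433/181)·f/(1−f) ≈ 0.635 mg/L.
Difference ≈ 20.727 − 0.635 ≈ 20.092 mg/L.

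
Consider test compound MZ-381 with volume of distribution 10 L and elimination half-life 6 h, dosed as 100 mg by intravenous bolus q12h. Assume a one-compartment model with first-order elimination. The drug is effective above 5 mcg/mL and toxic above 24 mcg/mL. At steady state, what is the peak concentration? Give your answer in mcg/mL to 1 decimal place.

τ = 12 h = 2 half-lives, so f = (1/2)^2 = 0.25.
At steady state, R = 1/(1 − 0.25) = 4/3.
Single-dose peak C₀ = D/Vd = 100/10 = 10 mcg/mL.
Steady-state peak Cmax,ss = C₀·R = 10 × 4/3 ≈ 13.333 mcg/mL.
Peak 13.3 mcg/mL vs MTC 24 mcg/mL: below toxic threshold.

13.3 mcg/mL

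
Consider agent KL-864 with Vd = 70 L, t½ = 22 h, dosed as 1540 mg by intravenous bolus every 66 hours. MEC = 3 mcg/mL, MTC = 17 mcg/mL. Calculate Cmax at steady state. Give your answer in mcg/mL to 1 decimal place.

25.1 mcg/mL

The dosing interval is 3 half-lives, so f = 2^(−3) = 0.125.
Accumulation ratio R = 1/(1 − f) = 1/0.875 = 8/7.
Single-dose peak C₀ = D/Vd = 1540/70 = 22 mcg/mL.
Steady-state peak Cmax,ss = C₀·R = 22 × 8/7 ≈ 25.143 mcg/mL.
Peak 25.1 mcg/mL vs MTC 17 mcg/mL: exceeds toxic threshold.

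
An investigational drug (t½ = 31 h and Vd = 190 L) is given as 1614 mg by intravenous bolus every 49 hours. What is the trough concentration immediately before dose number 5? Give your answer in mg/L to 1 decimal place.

4.2 mg/L

f = (1/2)^(τ/t½) = (1/2)^(49/31) ≈ 0.3343.
C₀ = D/Vd = 1614/190 ≈ 8.495 mg/L.
Before the 5th dose, 4 doses have been given. Superposition: Cmin = C₀·(f + f² + … + f^4).
≈ 8.495 × (0.3343 + 0.1118 + 0.0374 + 0.0125) ≈ 8.495 × 0.4960 ≈ 4.214 mg/L.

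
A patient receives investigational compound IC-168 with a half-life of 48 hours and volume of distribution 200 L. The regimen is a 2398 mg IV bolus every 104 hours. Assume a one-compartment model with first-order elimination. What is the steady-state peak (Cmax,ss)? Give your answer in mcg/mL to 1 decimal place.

k = ln2/t½ = ln2/48 ≈ 0.014441 h⁻¹; fraction remaining f = e^(−kτ) = e^(−0.014441×104) ≈ 0.2227.
At steady state, accumulation factor R = 1/(1 − e^(−kτ)) ≈ 1.2865.
Single-dose peak C₀ = D/Vd = 2398/200 ≈ 11.990 mcg/mL.
Cmax,ss = C₀/(1 − f) ≈ 11.990/0.7773 ≈ 15.425 mcg/mL.

15.4 mcg/mL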